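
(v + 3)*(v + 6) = v^2 + 9*v + 18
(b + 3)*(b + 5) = b^2 + 8*b + 15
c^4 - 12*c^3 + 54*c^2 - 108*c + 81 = (c - 3)^4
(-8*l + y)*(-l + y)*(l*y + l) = 8*l^3*y + 8*l^3 - 9*l^2*y^2 - 9*l^2*y + l*y^3 + l*y^2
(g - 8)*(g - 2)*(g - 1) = g^3 - 11*g^2 + 26*g - 16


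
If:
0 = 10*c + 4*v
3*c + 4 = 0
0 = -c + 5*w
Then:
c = -4/3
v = 10/3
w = -4/15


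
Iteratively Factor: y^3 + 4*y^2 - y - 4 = (y + 4)*(y^2 - 1) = (y - 1)*(y + 4)*(y + 1)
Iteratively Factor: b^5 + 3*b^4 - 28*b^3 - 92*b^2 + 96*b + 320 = (b - 5)*(b^4 + 8*b^3 + 12*b^2 - 32*b - 64) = (b - 5)*(b + 4)*(b^3 + 4*b^2 - 4*b - 16) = (b - 5)*(b - 2)*(b + 4)*(b^2 + 6*b + 8) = (b - 5)*(b - 2)*(b + 4)^2*(b + 2)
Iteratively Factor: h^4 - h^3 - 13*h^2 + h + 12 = (h + 3)*(h^3 - 4*h^2 - h + 4) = (h - 1)*(h + 3)*(h^2 - 3*h - 4) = (h - 4)*(h - 1)*(h + 3)*(h + 1)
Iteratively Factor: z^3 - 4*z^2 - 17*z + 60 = (z + 4)*(z^2 - 8*z + 15) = (z - 3)*(z + 4)*(z - 5)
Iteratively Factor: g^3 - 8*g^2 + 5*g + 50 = (g - 5)*(g^2 - 3*g - 10) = (g - 5)^2*(g + 2)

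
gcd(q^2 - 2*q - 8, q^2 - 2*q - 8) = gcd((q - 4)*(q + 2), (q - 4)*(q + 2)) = q^2 - 2*q - 8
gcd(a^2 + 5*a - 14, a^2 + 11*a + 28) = a + 7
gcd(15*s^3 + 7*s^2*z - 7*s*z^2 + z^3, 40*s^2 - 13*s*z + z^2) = -5*s + z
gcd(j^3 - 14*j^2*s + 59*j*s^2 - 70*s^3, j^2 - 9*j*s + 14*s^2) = j^2 - 9*j*s + 14*s^2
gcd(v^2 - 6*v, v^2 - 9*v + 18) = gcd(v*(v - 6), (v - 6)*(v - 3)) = v - 6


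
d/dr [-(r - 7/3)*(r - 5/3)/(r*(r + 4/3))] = 2*(-72*r^2 + 105*r + 70)/(3*r^2*(9*r^2 + 24*r + 16))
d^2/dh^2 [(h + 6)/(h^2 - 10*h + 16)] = 2*((4 - 3*h)*(h^2 - 10*h + 16) + 4*(h - 5)^2*(h + 6))/(h^2 - 10*h + 16)^3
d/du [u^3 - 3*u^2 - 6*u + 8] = 3*u^2 - 6*u - 6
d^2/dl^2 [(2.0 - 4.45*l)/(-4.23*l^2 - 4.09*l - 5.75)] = ((4.45*l - 2.0)*(8.46*l + 4.09)*(16.92*l + 8.18) - (112.941*l + 19.481)*(4.23*l^2 + 4.09*l + 5.75))/(4.23*l^2 + 4.09*l + 5.75)^3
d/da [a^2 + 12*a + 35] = 2*a + 12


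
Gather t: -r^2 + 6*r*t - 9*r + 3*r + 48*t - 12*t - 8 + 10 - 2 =-r^2 - 6*r + t*(6*r + 36)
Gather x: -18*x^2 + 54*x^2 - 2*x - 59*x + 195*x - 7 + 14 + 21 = 36*x^2 + 134*x + 28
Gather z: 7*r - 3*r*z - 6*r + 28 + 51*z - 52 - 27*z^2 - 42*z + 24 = r - 27*z^2 + z*(9 - 3*r)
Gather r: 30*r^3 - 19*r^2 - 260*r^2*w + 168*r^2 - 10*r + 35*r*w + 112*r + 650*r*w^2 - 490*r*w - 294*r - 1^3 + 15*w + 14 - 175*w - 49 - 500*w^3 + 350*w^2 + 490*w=30*r^3 + r^2*(149 - 260*w) + r*(650*w^2 - 455*w - 192) - 500*w^3 + 350*w^2 + 330*w - 36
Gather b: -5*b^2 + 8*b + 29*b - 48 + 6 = -5*b^2 + 37*b - 42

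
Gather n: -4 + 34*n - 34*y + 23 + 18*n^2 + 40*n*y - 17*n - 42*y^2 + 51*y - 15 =18*n^2 + n*(40*y + 17) - 42*y^2 + 17*y + 4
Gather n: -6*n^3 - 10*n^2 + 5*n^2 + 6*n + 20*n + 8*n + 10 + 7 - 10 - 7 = -6*n^3 - 5*n^2 + 34*n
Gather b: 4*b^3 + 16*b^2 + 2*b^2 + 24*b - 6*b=4*b^3 + 18*b^2 + 18*b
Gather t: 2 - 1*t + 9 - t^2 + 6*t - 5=-t^2 + 5*t + 6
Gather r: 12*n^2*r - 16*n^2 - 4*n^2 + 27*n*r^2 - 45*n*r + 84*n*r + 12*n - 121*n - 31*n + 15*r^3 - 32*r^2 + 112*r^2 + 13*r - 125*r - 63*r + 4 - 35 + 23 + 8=-20*n^2 - 140*n + 15*r^3 + r^2*(27*n + 80) + r*(12*n^2 + 39*n - 175)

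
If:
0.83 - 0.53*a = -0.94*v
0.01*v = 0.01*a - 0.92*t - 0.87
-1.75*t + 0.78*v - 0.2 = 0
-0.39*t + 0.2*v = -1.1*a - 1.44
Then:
No Solution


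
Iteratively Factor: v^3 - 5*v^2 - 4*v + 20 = (v - 2)*(v^2 - 3*v - 10) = (v - 2)*(v + 2)*(v - 5)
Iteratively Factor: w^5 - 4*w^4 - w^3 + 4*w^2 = (w)*(w^4 - 4*w^3 - w^2 + 4*w) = w*(w + 1)*(w^3 - 5*w^2 + 4*w) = w*(w - 1)*(w + 1)*(w^2 - 4*w) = w^2*(w - 1)*(w + 1)*(w - 4)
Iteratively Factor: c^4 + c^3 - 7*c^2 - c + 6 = (c - 2)*(c^3 + 3*c^2 - c - 3) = (c - 2)*(c + 3)*(c^2 - 1) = (c - 2)*(c + 1)*(c + 3)*(c - 1)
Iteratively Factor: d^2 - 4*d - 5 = (d + 1)*(d - 5)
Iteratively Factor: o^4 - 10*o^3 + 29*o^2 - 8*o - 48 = (o - 4)*(o^3 - 6*o^2 + 5*o + 12) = (o - 4)*(o + 1)*(o^2 - 7*o + 12) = (o - 4)^2*(o + 1)*(o - 3)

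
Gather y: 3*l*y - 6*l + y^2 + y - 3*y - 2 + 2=-6*l + y^2 + y*(3*l - 2)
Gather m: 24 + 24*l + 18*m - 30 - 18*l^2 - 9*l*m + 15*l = -18*l^2 + 39*l + m*(18 - 9*l) - 6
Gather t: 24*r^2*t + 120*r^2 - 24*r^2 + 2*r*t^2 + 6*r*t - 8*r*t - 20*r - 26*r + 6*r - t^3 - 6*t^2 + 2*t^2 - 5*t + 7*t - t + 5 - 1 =96*r^2 - 40*r - t^3 + t^2*(2*r - 4) + t*(24*r^2 - 2*r + 1) + 4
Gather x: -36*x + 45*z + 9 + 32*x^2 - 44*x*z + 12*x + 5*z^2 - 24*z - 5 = 32*x^2 + x*(-44*z - 24) + 5*z^2 + 21*z + 4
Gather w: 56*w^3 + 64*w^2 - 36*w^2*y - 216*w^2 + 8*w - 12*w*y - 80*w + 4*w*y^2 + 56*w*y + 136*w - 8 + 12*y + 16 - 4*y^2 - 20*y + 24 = 56*w^3 + w^2*(-36*y - 152) + w*(4*y^2 + 44*y + 64) - 4*y^2 - 8*y + 32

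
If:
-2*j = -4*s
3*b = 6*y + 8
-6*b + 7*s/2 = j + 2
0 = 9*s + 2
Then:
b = -7/18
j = -4/9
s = -2/9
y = -55/36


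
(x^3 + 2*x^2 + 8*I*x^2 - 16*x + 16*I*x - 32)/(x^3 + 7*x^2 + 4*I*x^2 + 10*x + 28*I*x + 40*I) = (x + 4*I)/(x + 5)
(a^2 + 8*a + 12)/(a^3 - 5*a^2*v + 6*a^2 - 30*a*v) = (-a - 2)/(a*(-a + 5*v))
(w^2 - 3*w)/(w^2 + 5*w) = (w - 3)/(w + 5)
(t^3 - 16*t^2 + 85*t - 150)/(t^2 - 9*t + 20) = (t^2 - 11*t + 30)/(t - 4)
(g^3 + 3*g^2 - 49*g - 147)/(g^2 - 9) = (g^2 - 49)/(g - 3)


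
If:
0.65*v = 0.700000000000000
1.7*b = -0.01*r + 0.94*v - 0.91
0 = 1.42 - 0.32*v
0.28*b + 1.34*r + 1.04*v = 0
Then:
No Solution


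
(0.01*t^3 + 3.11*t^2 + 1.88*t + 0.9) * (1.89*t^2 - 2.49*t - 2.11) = 0.0189*t^5 + 5.853*t^4 - 4.2118*t^3 - 9.5423*t^2 - 6.2078*t - 1.899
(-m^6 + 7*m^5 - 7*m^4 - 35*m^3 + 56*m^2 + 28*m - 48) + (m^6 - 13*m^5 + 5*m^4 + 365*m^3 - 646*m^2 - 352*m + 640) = -6*m^5 - 2*m^4 + 330*m^3 - 590*m^2 - 324*m + 592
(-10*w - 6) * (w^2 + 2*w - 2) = -10*w^3 - 26*w^2 + 8*w + 12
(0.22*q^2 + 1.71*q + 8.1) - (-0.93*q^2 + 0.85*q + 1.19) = 1.15*q^2 + 0.86*q + 6.91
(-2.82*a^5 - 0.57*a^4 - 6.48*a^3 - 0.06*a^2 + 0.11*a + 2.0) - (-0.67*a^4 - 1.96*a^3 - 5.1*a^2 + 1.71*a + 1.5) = -2.82*a^5 + 0.1*a^4 - 4.52*a^3 + 5.04*a^2 - 1.6*a + 0.5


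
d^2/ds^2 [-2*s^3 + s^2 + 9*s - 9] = 2 - 12*s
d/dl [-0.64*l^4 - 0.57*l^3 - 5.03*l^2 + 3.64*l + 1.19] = -2.56*l^3 - 1.71*l^2 - 10.06*l + 3.64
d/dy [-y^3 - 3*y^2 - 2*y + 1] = -3*y^2 - 6*y - 2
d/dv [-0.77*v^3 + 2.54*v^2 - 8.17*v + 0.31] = -2.31*v^2 + 5.08*v - 8.17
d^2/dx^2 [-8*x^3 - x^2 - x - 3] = -48*x - 2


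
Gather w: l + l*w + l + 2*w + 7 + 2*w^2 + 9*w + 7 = 2*l + 2*w^2 + w*(l + 11) + 14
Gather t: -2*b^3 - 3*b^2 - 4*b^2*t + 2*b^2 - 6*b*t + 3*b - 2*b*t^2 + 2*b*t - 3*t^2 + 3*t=-2*b^3 - b^2 + 3*b + t^2*(-2*b - 3) + t*(-4*b^2 - 4*b + 3)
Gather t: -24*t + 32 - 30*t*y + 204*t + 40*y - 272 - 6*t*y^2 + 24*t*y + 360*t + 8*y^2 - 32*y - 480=t*(-6*y^2 - 6*y + 540) + 8*y^2 + 8*y - 720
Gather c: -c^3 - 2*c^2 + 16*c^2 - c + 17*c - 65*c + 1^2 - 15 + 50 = -c^3 + 14*c^2 - 49*c + 36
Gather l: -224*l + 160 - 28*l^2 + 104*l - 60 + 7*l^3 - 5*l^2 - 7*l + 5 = 7*l^3 - 33*l^2 - 127*l + 105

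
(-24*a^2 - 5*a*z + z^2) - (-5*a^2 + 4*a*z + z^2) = -19*a^2 - 9*a*z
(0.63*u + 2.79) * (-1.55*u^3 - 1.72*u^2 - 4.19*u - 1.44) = -0.9765*u^4 - 5.4081*u^3 - 7.4385*u^2 - 12.5973*u - 4.0176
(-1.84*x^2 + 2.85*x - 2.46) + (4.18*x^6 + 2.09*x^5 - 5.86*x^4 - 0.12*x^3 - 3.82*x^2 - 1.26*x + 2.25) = 4.18*x^6 + 2.09*x^5 - 5.86*x^4 - 0.12*x^3 - 5.66*x^2 + 1.59*x - 0.21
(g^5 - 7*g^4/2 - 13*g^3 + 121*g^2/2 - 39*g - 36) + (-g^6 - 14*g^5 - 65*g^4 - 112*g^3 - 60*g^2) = -g^6 - 13*g^5 - 137*g^4/2 - 125*g^3 + g^2/2 - 39*g - 36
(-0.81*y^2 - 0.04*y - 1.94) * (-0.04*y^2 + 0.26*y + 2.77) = 0.0324*y^4 - 0.209*y^3 - 2.1765*y^2 - 0.6152*y - 5.3738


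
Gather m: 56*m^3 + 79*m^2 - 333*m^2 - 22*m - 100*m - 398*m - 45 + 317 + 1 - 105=56*m^3 - 254*m^2 - 520*m + 168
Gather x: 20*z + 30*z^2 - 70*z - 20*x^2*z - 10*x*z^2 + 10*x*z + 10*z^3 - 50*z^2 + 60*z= -20*x^2*z + x*(-10*z^2 + 10*z) + 10*z^3 - 20*z^2 + 10*z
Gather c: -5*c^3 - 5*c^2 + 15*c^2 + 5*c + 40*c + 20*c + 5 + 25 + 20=-5*c^3 + 10*c^2 + 65*c + 50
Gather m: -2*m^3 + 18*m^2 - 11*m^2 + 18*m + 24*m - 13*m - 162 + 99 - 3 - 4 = -2*m^3 + 7*m^2 + 29*m - 70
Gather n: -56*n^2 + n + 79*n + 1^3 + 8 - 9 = -56*n^2 + 80*n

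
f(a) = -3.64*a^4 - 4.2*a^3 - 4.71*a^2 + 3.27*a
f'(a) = -14.56*a^3 - 12.6*a^2 - 9.42*a + 3.27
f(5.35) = -3742.53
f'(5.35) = -2637.35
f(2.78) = -334.96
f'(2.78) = -433.12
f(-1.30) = -13.38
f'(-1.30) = 26.21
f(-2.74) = -163.09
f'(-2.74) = 234.00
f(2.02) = -107.84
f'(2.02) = -187.18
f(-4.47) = -1186.83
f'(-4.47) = 1094.04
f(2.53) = -239.03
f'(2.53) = -337.00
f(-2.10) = -59.53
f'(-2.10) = 102.33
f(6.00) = -5774.58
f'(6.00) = -3651.81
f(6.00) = -5774.58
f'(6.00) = -3651.81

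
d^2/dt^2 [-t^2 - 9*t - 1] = -2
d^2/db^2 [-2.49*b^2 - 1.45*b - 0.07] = -4.98000000000000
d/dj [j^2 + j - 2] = 2*j + 1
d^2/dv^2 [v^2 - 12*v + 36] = 2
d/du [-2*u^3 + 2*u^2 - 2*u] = -6*u^2 + 4*u - 2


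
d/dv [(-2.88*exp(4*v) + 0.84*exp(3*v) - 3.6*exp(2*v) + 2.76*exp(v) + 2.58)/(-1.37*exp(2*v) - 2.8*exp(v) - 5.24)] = (7.8912*exp(5*v) + 23.0412*exp(4*v) + 55.6608*exp(3*v) + 0.6564*exp(2*v) + 44.7972*exp(v) - 7.2384)*exp(v)/(1.8769*exp(4*v) + 7.672*exp(3*v) + 22.1976*exp(2*v) + 29.344*exp(v) + 27.4576)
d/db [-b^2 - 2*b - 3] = -2*b - 2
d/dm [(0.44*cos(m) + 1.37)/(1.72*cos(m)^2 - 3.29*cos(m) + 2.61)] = (0.7568*cos(m)^2 + 4.7128*cos(m) - 5.6557)*sin(m)/(2.9584*cos(m)^4 - 11.3176*cos(m)^3 + 19.8025*cos(m)^2 - 17.1738*cos(m) + 6.8121)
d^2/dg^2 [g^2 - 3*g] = 2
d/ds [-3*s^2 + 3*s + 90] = 3 - 6*s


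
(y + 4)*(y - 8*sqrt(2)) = y^2 - 8*sqrt(2)*y + 4*y - 32*sqrt(2)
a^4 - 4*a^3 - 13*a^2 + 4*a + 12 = (a - 6)*(a - 1)*(a + 1)*(a + 2)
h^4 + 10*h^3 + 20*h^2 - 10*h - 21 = (h - 1)*(h + 1)*(h + 3)*(h + 7)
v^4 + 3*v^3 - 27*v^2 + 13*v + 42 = (v - 3)*(v - 2)*(v + 1)*(v + 7)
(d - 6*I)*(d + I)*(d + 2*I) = d^3 - 3*I*d^2 + 16*d + 12*I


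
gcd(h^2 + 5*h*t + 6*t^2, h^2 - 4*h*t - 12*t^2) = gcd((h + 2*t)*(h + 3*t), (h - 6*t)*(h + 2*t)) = h + 2*t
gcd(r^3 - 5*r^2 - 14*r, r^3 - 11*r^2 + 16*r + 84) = r^2 - 5*r - 14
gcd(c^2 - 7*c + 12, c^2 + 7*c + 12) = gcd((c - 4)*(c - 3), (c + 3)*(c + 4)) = 1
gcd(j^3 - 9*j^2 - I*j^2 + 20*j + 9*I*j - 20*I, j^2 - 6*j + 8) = j - 4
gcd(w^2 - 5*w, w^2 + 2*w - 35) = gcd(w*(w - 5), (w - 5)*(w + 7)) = w - 5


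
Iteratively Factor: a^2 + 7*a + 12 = (a + 4)*(a + 3)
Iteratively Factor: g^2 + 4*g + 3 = (g + 1)*(g + 3)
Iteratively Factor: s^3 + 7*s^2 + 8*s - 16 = (s + 4)*(s^2 + 3*s - 4) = (s + 4)^2*(s - 1)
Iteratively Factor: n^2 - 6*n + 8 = (n - 4)*(n - 2)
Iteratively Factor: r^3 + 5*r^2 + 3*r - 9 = (r - 1)*(r^2 + 6*r + 9) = (r - 1)*(r + 3)*(r + 3)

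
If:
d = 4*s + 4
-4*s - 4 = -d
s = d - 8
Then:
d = 28/3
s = 4/3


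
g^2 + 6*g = g*(g + 6)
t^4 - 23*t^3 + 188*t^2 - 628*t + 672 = (t - 8)*(t - 7)*(t - 6)*(t - 2)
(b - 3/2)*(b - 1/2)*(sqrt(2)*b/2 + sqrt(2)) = sqrt(2)*b^3/2 - 13*sqrt(2)*b/8 + 3*sqrt(2)/4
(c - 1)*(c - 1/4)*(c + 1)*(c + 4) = c^4 + 15*c^3/4 - 2*c^2 - 15*c/4 + 1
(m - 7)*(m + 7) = m^2 - 49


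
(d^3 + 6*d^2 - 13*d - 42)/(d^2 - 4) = (d^2 + 4*d - 21)/(d - 2)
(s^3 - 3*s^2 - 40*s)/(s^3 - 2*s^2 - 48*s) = (s + 5)/(s + 6)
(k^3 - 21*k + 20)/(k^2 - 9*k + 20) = (k^2 + 4*k - 5)/(k - 5)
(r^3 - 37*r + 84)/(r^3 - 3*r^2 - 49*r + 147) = (r - 4)/(r - 7)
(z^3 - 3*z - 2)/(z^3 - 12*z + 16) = (z^3 - 3*z - 2)/(z^3 - 12*z + 16)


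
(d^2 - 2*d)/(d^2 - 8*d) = (d - 2)/(d - 8)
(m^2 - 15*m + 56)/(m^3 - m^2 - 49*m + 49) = (m - 8)/(m^2 + 6*m - 7)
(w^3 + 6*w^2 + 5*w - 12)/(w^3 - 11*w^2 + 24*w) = (w^3 + 6*w^2 + 5*w - 12)/(w*(w^2 - 11*w + 24))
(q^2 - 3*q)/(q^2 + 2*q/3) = 3*(q - 3)/(3*q + 2)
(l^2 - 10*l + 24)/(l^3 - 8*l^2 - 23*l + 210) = (l - 4)/(l^2 - 2*l - 35)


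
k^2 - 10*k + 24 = (k - 6)*(k - 4)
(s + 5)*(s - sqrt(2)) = s^2 - sqrt(2)*s + 5*s - 5*sqrt(2)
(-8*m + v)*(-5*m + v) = 40*m^2 - 13*m*v + v^2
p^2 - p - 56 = (p - 8)*(p + 7)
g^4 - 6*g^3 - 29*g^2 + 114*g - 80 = (g - 8)*(g - 2)*(g - 1)*(g + 5)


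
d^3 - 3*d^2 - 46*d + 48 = (d - 8)*(d - 1)*(d + 6)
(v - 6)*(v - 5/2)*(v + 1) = v^3 - 15*v^2/2 + 13*v/2 + 15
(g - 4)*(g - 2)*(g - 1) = g^3 - 7*g^2 + 14*g - 8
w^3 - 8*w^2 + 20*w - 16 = (w - 4)*(w - 2)^2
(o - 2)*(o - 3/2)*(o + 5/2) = o^3 - o^2 - 23*o/4 + 15/2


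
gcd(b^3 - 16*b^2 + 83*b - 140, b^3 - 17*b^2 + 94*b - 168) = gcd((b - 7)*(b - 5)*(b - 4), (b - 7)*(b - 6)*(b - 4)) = b^2 - 11*b + 28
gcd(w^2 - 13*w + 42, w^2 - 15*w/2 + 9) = w - 6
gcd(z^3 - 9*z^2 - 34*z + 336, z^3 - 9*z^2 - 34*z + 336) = z^3 - 9*z^2 - 34*z + 336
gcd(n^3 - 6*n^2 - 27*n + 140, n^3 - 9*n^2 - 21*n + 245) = n^2 - 2*n - 35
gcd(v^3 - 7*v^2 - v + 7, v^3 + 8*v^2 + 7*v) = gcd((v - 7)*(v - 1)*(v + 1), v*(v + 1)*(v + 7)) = v + 1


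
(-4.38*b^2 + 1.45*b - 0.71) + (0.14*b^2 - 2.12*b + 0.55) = -4.24*b^2 - 0.67*b - 0.16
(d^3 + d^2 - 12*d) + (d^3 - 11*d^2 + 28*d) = 2*d^3 - 10*d^2 + 16*d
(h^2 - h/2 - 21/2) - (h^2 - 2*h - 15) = 3*h/2 + 9/2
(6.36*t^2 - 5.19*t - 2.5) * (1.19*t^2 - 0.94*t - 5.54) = 7.5684*t^4 - 12.1545*t^3 - 33.3308*t^2 + 31.1026*t + 13.85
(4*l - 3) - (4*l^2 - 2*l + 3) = -4*l^2 + 6*l - 6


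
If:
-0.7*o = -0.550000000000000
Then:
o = 0.79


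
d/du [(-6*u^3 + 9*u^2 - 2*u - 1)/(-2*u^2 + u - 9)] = (12*u^4 - 12*u^3 + 167*u^2 - 166*u + 19)/(4*u^4 - 4*u^3 + 37*u^2 - 18*u + 81)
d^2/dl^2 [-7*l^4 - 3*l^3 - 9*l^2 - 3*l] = -84*l^2 - 18*l - 18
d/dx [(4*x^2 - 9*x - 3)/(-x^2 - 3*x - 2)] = (-21*x^2 - 22*x + 9)/(x^4 + 6*x^3 + 13*x^2 + 12*x + 4)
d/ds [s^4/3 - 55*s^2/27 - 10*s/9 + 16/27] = 4*s^3/3 - 110*s/27 - 10/9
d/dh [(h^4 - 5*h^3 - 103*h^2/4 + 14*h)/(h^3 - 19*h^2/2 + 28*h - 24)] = (4*h^5 - 60*h^4 + 389*h^3 - 60*h^2 - 1152*h + 336)/(4*h^5 - 60*h^4 + 345*h^3 - 940*h^2 + 1200*h - 576)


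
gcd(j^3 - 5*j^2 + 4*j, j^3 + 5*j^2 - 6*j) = j^2 - j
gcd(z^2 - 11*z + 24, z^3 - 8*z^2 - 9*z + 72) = z^2 - 11*z + 24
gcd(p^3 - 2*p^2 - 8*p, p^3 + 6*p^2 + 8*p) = p^2 + 2*p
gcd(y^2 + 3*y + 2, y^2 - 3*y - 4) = y + 1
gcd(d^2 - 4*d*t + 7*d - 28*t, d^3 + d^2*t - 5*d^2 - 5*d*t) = 1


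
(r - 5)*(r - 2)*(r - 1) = r^3 - 8*r^2 + 17*r - 10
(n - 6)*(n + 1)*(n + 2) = n^3 - 3*n^2 - 16*n - 12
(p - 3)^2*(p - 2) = p^3 - 8*p^2 + 21*p - 18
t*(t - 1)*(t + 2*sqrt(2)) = t^3 - t^2 + 2*sqrt(2)*t^2 - 2*sqrt(2)*t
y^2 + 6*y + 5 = (y + 1)*(y + 5)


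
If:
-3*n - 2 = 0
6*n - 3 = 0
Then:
No Solution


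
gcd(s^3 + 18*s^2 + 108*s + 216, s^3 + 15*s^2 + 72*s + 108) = s^2 + 12*s + 36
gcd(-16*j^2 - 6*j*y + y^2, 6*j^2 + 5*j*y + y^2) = 2*j + y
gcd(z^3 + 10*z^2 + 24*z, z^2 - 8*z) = z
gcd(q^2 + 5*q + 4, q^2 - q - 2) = q + 1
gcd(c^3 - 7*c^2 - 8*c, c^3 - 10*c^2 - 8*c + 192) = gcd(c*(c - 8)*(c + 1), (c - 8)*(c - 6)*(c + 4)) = c - 8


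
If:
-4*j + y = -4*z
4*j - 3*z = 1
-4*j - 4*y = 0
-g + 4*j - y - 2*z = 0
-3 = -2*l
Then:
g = 10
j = 4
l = 3/2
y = -4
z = 5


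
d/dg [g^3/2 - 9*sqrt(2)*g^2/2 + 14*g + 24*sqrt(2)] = 3*g^2/2 - 9*sqrt(2)*g + 14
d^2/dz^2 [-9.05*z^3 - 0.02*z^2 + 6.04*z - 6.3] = -54.3*z - 0.04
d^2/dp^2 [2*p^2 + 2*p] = 4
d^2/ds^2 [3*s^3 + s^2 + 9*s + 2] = 18*s + 2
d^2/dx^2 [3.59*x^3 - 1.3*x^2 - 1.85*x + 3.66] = 21.54*x - 2.6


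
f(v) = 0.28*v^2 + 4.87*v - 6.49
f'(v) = 0.56*v + 4.87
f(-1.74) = -14.12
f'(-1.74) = 3.90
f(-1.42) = -12.84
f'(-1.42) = 4.07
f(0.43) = -4.34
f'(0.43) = 5.11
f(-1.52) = -13.25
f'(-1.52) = 4.02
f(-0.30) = -7.93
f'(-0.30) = 4.70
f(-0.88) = -10.56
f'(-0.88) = 4.38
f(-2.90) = -18.26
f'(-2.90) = 3.25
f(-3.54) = -20.22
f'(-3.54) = 2.89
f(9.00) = 60.02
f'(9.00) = 9.91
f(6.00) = 32.81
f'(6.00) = 8.23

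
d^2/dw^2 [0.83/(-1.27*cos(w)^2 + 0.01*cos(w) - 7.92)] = (5.354828*(1 - cos(w)^2)^2 - 0.031623*cos(w)^3 - 30.716391*cos(w)^2 + 0.128982*cos(w) + 11.34195)/(1.27*cos(w)^2 - 0.01*cos(w) + 7.92)^3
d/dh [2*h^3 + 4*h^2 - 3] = 2*h*(3*h + 4)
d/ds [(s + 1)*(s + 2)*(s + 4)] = 3*s^2 + 14*s + 14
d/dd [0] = 0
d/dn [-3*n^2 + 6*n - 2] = 6 - 6*n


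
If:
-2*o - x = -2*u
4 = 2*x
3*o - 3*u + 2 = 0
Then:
No Solution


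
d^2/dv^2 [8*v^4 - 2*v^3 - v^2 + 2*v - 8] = 96*v^2 - 12*v - 2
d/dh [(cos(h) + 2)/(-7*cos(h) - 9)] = -5*sin(h)/(7*cos(h) + 9)^2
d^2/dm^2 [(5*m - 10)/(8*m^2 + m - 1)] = 10*(3*(5 - 8*m)*(8*m^2 + m - 1) + (m - 2)*(16*m + 1)^2)/(8*m^2 + m - 1)^3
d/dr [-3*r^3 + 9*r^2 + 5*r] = -9*r^2 + 18*r + 5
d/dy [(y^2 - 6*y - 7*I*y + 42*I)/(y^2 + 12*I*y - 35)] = (y^2*(6 + 19*I) + y*(-70 - 84*I) + 714 + 245*I)/(y^4 + 24*I*y^3 - 214*y^2 - 840*I*y + 1225)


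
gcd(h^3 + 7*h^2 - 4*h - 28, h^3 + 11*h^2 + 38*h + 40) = h + 2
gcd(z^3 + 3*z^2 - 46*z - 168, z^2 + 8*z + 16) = z + 4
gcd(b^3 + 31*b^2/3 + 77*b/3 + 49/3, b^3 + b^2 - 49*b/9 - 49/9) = b^2 + 10*b/3 + 7/3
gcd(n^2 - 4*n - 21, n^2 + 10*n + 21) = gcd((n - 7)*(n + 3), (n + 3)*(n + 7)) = n + 3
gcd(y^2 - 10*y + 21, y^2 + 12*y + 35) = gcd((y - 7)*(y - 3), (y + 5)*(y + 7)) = 1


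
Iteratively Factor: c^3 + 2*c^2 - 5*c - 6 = (c + 1)*(c^2 + c - 6) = (c - 2)*(c + 1)*(c + 3)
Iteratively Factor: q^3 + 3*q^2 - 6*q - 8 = (q - 2)*(q^2 + 5*q + 4) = (q - 2)*(q + 4)*(q + 1)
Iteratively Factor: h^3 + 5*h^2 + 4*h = (h + 1)*(h^2 + 4*h) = h*(h + 1)*(h + 4)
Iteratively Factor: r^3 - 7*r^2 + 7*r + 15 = (r - 3)*(r^2 - 4*r - 5) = (r - 3)*(r + 1)*(r - 5)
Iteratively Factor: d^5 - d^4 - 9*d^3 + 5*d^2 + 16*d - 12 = (d + 2)*(d^4 - 3*d^3 - 3*d^2 + 11*d - 6) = (d - 1)*(d + 2)*(d^3 - 2*d^2 - 5*d + 6) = (d - 1)*(d + 2)^2*(d^2 - 4*d + 3) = (d - 1)^2*(d + 2)^2*(d - 3)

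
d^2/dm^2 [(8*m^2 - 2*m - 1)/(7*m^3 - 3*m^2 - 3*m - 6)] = 2*(392*m^6 - 294*m^5 + 336*m^4 + 2388*m^3 - 900*m^2 - 45*m + 333)/(343*m^9 - 441*m^8 - 252*m^7 - 531*m^6 + 864*m^5 + 513*m^4 + 405*m^3 - 486*m^2 - 324*m - 216)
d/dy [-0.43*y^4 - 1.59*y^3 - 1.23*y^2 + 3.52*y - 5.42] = -1.72*y^3 - 4.77*y^2 - 2.46*y + 3.52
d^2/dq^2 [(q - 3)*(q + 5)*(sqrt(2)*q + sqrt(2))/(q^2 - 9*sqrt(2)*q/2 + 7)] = 4*(54*q^3 + 41*sqrt(2)*q^3 - 378*q^2 - 216*sqrt(2)*q^2 + 810*q + 840*sqrt(2)*q - 1638 - 711*sqrt(2))/(4*q^6 - 54*sqrt(2)*q^5 + 570*q^4 - 1485*sqrt(2)*q^3 + 3990*q^2 - 2646*sqrt(2)*q + 1372)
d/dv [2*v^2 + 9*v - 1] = 4*v + 9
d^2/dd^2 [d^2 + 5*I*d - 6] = 2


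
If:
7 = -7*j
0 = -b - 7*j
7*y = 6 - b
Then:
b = 7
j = -1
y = -1/7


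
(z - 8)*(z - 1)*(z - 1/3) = z^3 - 28*z^2/3 + 11*z - 8/3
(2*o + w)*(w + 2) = 2*o*w + 4*o + w^2 + 2*w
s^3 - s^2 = s^2*(s - 1)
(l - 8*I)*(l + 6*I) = l^2 - 2*I*l + 48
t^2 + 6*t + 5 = (t + 1)*(t + 5)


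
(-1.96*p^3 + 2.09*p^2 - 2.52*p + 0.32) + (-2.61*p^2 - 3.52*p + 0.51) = -1.96*p^3 - 0.52*p^2 - 6.04*p + 0.83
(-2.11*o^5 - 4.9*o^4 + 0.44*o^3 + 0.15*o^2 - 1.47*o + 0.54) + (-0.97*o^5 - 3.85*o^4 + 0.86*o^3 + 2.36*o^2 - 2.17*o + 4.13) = -3.08*o^5 - 8.75*o^4 + 1.3*o^3 + 2.51*o^2 - 3.64*o + 4.67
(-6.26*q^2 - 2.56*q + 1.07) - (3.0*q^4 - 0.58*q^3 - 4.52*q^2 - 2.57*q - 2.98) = -3.0*q^4 + 0.58*q^3 - 1.74*q^2 + 0.00999999999999979*q + 4.05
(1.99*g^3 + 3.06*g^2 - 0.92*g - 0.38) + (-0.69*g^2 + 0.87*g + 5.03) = 1.99*g^3 + 2.37*g^2 - 0.05*g + 4.65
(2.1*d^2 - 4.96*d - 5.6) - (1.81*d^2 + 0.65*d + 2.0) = 0.29*d^2 - 5.61*d - 7.6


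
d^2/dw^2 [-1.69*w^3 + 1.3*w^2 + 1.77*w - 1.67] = 2.6 - 10.14*w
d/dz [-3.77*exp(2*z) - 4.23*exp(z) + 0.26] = (-7.54*exp(z) - 4.23)*exp(z)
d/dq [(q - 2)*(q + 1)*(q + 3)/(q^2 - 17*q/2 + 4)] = 4*(q^4 - 17*q^3 + 28*q - 71)/(4*q^4 - 68*q^3 + 321*q^2 - 272*q + 64)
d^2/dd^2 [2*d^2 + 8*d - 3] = 4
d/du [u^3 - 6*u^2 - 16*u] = 3*u^2 - 12*u - 16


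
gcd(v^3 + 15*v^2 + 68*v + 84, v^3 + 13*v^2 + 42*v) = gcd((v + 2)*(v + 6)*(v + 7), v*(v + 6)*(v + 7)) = v^2 + 13*v + 42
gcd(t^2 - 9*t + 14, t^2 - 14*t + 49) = t - 7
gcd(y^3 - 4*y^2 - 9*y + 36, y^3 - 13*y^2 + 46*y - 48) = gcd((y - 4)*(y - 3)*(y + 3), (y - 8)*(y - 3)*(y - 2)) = y - 3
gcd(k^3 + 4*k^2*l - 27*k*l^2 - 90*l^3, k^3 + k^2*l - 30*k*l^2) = k^2 + k*l - 30*l^2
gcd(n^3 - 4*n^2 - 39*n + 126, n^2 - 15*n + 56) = n - 7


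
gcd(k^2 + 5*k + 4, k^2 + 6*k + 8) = k + 4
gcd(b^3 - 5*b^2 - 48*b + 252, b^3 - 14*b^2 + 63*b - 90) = b - 6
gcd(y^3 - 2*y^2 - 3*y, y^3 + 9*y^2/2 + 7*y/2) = y^2 + y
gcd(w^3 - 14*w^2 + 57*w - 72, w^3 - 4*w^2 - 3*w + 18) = w^2 - 6*w + 9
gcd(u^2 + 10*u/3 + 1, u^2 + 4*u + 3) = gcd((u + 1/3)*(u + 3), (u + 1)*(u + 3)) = u + 3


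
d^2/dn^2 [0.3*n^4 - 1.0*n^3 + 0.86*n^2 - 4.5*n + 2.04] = 3.6*n^2 - 6.0*n + 1.72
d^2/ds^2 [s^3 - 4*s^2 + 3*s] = 6*s - 8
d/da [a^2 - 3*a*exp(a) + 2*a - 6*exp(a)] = -3*a*exp(a) + 2*a - 9*exp(a) + 2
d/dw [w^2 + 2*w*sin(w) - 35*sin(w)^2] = 2*w*cos(w) + 2*w + 2*sin(w) - 35*sin(2*w)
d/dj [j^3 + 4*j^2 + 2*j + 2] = 3*j^2 + 8*j + 2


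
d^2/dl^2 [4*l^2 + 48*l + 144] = 8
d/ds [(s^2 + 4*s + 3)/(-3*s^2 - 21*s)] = (-s^2 + 2*s + 7)/(s^2*(s^2 + 14*s + 49))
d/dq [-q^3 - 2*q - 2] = -3*q^2 - 2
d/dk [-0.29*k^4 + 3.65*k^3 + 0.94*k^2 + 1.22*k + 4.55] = -1.16*k^3 + 10.95*k^2 + 1.88*k + 1.22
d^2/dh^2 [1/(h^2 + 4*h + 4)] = 6/(h^4 + 8*h^3 + 24*h^2 + 32*h + 16)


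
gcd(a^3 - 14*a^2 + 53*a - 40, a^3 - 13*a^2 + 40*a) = a^2 - 13*a + 40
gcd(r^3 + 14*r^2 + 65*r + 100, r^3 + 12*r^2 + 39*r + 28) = r + 4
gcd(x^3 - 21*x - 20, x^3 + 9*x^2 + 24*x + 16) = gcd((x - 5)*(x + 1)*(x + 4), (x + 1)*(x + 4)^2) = x^2 + 5*x + 4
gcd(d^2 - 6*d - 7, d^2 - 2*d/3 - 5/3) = d + 1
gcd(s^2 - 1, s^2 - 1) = s^2 - 1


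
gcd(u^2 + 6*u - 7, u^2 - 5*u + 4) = u - 1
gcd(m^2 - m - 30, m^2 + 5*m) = m + 5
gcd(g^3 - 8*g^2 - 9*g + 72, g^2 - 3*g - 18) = g + 3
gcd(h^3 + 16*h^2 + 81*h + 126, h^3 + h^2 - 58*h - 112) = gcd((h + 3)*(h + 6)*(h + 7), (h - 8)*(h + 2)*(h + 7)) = h + 7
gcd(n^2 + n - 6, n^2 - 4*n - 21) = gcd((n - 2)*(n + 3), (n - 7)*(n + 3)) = n + 3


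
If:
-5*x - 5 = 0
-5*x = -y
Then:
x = -1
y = -5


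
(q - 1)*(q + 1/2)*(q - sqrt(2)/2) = q^3 - sqrt(2)*q^2/2 - q^2/2 - q/2 + sqrt(2)*q/4 + sqrt(2)/4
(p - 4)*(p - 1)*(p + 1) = p^3 - 4*p^2 - p + 4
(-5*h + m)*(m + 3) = -5*h*m - 15*h + m^2 + 3*m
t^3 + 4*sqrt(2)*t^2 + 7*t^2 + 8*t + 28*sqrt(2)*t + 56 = (t + 7)*(t + 2*sqrt(2))^2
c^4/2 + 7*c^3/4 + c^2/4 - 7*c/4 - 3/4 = (c/2 + 1/2)*(c - 1)*(c + 1/2)*(c + 3)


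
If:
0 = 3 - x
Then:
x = 3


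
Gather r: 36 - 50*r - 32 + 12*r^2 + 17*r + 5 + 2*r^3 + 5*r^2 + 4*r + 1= 2*r^3 + 17*r^2 - 29*r + 10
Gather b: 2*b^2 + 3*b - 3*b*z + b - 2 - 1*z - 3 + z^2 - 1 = 2*b^2 + b*(4 - 3*z) + z^2 - z - 6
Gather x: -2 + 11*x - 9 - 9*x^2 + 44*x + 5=-9*x^2 + 55*x - 6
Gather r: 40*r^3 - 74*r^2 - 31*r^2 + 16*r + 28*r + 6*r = 40*r^3 - 105*r^2 + 50*r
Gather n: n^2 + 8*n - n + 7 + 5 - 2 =n^2 + 7*n + 10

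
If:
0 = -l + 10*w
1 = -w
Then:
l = -10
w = -1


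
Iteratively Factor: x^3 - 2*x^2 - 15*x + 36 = (x + 4)*(x^2 - 6*x + 9) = (x - 3)*(x + 4)*(x - 3)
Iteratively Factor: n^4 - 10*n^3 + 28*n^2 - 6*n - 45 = (n - 3)*(n^3 - 7*n^2 + 7*n + 15) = (n - 5)*(n - 3)*(n^2 - 2*n - 3) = (n - 5)*(n - 3)^2*(n + 1)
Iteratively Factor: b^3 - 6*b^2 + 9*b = (b - 3)*(b^2 - 3*b) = (b - 3)^2*(b)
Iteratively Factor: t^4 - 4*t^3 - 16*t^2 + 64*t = (t)*(t^3 - 4*t^2 - 16*t + 64) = t*(t - 4)*(t^2 - 16) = t*(t - 4)^2*(t + 4)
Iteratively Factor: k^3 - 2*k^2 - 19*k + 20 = (k - 5)*(k^2 + 3*k - 4) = (k - 5)*(k + 4)*(k - 1)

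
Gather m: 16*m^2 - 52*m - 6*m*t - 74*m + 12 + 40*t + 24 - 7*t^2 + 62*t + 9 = 16*m^2 + m*(-6*t - 126) - 7*t^2 + 102*t + 45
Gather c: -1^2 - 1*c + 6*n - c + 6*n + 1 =-2*c + 12*n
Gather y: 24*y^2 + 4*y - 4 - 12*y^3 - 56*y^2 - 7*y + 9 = -12*y^3 - 32*y^2 - 3*y + 5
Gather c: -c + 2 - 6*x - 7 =-c - 6*x - 5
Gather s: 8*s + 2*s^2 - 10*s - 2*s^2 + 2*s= 0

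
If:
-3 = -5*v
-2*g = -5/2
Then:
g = 5/4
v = 3/5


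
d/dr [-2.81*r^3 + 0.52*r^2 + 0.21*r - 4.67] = -8.43*r^2 + 1.04*r + 0.21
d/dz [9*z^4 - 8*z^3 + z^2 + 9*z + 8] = 36*z^3 - 24*z^2 + 2*z + 9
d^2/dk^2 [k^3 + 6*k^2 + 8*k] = 6*k + 12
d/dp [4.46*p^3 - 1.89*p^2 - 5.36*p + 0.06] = 13.38*p^2 - 3.78*p - 5.36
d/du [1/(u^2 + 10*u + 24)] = 2*(-u - 5)/(u^2 + 10*u + 24)^2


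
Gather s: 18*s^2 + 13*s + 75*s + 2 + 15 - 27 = 18*s^2 + 88*s - 10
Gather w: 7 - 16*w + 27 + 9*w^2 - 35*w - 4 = 9*w^2 - 51*w + 30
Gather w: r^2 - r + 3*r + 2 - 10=r^2 + 2*r - 8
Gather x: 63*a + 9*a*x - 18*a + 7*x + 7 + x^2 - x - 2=45*a + x^2 + x*(9*a + 6) + 5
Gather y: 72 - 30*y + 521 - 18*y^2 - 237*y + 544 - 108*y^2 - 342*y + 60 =-126*y^2 - 609*y + 1197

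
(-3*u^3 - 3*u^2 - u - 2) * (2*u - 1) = -6*u^4 - 3*u^3 + u^2 - 3*u + 2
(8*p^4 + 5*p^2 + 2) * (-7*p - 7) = -56*p^5 - 56*p^4 - 35*p^3 - 35*p^2 - 14*p - 14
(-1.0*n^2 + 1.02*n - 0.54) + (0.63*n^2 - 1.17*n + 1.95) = -0.37*n^2 - 0.15*n + 1.41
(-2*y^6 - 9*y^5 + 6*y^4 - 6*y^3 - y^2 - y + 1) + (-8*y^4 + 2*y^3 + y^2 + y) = -2*y^6 - 9*y^5 - 2*y^4 - 4*y^3 + 1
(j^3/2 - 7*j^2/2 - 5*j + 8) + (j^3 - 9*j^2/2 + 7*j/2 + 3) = 3*j^3/2 - 8*j^2 - 3*j/2 + 11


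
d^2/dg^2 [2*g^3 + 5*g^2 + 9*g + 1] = 12*g + 10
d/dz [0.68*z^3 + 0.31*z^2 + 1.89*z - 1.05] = 2.04*z^2 + 0.62*z + 1.89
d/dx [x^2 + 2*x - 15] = 2*x + 2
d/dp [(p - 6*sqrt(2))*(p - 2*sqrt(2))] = 2*p - 8*sqrt(2)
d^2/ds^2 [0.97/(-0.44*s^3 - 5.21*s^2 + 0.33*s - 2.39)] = ((2.5608*s + 10.1074)*(0.44*s^3 + 5.21*s^2 - 0.33*s + 2.39) - 0.97*(1.32*s^2 + 10.42*s - 0.33)*(2.64*s^2 + 20.84*s - 0.66))/(0.44*s^3 + 5.21*s^2 - 0.33*s + 2.39)^3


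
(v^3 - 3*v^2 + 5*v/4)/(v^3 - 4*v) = (v^2 - 3*v + 5/4)/(v^2 - 4)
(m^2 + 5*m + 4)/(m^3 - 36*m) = (m^2 + 5*m + 4)/(m*(m^2 - 36))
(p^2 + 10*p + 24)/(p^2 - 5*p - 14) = (p^2 + 10*p + 24)/(p^2 - 5*p - 14)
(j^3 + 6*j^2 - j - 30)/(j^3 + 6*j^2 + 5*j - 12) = (j^2 + 3*j - 10)/(j^2 + 3*j - 4)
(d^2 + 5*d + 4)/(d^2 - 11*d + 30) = (d^2 + 5*d + 4)/(d^2 - 11*d + 30)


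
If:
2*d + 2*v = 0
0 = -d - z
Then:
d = -z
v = z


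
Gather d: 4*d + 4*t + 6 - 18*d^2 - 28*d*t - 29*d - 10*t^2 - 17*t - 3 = -18*d^2 + d*(-28*t - 25) - 10*t^2 - 13*t + 3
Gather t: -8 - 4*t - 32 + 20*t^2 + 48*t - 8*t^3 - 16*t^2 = -8*t^3 + 4*t^2 + 44*t - 40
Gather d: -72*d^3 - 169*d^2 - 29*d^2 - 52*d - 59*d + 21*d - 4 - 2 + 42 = -72*d^3 - 198*d^2 - 90*d + 36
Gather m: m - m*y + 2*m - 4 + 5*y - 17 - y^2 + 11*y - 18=m*(3 - y) - y^2 + 16*y - 39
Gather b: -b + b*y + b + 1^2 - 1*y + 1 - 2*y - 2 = b*y - 3*y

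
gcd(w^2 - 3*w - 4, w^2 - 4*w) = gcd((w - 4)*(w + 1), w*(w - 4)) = w - 4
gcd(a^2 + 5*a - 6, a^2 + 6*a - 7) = a - 1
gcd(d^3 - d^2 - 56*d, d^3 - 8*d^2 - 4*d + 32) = d - 8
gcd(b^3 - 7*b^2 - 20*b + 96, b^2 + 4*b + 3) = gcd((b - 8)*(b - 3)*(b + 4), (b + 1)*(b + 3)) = 1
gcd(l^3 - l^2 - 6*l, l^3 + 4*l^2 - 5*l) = l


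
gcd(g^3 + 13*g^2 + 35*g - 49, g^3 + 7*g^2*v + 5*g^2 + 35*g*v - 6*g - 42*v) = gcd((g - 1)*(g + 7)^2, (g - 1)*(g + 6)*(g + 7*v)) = g - 1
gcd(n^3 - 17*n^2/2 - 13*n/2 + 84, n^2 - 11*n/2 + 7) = n - 7/2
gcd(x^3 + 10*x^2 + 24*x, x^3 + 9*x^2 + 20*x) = x^2 + 4*x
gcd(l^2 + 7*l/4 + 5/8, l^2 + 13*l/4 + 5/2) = l + 5/4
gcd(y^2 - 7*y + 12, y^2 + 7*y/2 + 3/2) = 1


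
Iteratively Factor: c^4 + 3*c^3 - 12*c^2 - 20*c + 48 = (c + 3)*(c^3 - 12*c + 16) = (c - 2)*(c + 3)*(c^2 + 2*c - 8) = (c - 2)*(c + 3)*(c + 4)*(c - 2)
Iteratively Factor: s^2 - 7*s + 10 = (s - 2)*(s - 5)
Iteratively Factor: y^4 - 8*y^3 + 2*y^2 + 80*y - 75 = (y - 5)*(y^3 - 3*y^2 - 13*y + 15) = (y - 5)^2*(y^2 + 2*y - 3) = (y - 5)^2*(y + 3)*(y - 1)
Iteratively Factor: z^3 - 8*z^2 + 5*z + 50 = (z - 5)*(z^2 - 3*z - 10) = (z - 5)^2*(z + 2)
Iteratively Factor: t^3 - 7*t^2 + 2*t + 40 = (t - 4)*(t^2 - 3*t - 10) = (t - 4)*(t + 2)*(t - 5)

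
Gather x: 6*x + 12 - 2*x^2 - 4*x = -2*x^2 + 2*x + 12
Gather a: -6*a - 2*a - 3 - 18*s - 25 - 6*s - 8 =-8*a - 24*s - 36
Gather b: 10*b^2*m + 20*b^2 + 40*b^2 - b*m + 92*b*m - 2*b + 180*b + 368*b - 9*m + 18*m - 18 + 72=b^2*(10*m + 60) + b*(91*m + 546) + 9*m + 54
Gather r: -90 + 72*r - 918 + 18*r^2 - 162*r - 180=18*r^2 - 90*r - 1188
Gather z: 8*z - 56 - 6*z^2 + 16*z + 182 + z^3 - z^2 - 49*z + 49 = z^3 - 7*z^2 - 25*z + 175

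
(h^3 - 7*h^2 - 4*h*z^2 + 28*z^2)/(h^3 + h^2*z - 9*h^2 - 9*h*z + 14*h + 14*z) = (h^2 - 4*z^2)/(h^2 + h*z - 2*h - 2*z)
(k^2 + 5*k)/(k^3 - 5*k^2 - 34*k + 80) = k/(k^2 - 10*k + 16)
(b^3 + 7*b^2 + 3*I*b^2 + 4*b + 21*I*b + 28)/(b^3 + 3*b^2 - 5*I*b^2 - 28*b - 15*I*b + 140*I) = (b^2 + 3*I*b + 4)/(b^2 - b*(4 + 5*I) + 20*I)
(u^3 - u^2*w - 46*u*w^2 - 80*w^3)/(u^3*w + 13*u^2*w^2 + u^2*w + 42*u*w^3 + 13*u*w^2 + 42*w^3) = (u^3 - u^2*w - 46*u*w^2 - 80*w^3)/(w*(u^3 + 13*u^2*w + u^2 + 42*u*w^2 + 13*u*w + 42*w^2))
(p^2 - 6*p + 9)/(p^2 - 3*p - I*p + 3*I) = (p - 3)/(p - I)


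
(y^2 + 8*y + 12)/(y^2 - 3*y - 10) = (y + 6)/(y - 5)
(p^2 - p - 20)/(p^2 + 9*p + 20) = (p - 5)/(p + 5)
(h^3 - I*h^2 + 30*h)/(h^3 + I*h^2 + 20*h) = (h - 6*I)/(h - 4*I)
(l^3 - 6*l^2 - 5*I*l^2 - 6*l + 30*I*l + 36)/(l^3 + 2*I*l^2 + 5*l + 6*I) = (l^2 - 3*l*(2 + I) + 18*I)/(l^2 + 4*I*l - 3)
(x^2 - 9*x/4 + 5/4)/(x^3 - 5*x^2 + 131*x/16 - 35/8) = 4*(x - 1)/(4*x^2 - 15*x + 14)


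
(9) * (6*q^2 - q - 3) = 54*q^2 - 9*q - 27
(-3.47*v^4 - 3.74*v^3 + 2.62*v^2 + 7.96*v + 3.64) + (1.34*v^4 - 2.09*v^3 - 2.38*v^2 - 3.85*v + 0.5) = -2.13*v^4 - 5.83*v^3 + 0.24*v^2 + 4.11*v + 4.14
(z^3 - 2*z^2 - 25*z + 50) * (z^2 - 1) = z^5 - 2*z^4 - 26*z^3 + 52*z^2 + 25*z - 50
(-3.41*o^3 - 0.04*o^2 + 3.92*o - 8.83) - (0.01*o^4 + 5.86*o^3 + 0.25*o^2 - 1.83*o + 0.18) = -0.01*o^4 - 9.27*o^3 - 0.29*o^2 + 5.75*o - 9.01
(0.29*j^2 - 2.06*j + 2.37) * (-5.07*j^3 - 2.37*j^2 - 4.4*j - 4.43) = -1.4703*j^5 + 9.7569*j^4 - 8.4097*j^3 + 2.1624*j^2 - 1.3022*j - 10.4991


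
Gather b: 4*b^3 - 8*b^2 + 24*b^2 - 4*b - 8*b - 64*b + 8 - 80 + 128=4*b^3 + 16*b^2 - 76*b + 56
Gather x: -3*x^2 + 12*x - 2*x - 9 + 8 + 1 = -3*x^2 + 10*x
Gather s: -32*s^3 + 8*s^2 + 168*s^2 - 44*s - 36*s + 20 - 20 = -32*s^3 + 176*s^2 - 80*s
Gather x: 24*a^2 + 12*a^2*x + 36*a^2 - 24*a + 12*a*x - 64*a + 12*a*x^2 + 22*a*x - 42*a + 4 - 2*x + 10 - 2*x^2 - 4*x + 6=60*a^2 - 130*a + x^2*(12*a - 2) + x*(12*a^2 + 34*a - 6) + 20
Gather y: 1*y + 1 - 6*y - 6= -5*y - 5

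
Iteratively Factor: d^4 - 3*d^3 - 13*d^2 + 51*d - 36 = (d + 4)*(d^3 - 7*d^2 + 15*d - 9) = (d - 1)*(d + 4)*(d^2 - 6*d + 9) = (d - 3)*(d - 1)*(d + 4)*(d - 3)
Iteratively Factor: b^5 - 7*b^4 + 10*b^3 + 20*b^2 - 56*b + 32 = (b - 1)*(b^4 - 6*b^3 + 4*b^2 + 24*b - 32) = (b - 4)*(b - 1)*(b^3 - 2*b^2 - 4*b + 8) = (b - 4)*(b - 2)*(b - 1)*(b^2 - 4) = (b - 4)*(b - 2)^2*(b - 1)*(b + 2)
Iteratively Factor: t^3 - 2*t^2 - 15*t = (t - 5)*(t^2 + 3*t) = t*(t - 5)*(t + 3)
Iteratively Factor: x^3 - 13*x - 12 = (x + 3)*(x^2 - 3*x - 4) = (x + 1)*(x + 3)*(x - 4)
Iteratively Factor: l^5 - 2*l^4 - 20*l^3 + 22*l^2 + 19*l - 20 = (l + 1)*(l^4 - 3*l^3 - 17*l^2 + 39*l - 20) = (l - 5)*(l + 1)*(l^3 + 2*l^2 - 7*l + 4) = (l - 5)*(l + 1)*(l + 4)*(l^2 - 2*l + 1) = (l - 5)*(l - 1)*(l + 1)*(l + 4)*(l - 1)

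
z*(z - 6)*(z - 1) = z^3 - 7*z^2 + 6*z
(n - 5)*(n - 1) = n^2 - 6*n + 5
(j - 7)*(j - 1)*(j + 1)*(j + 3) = j^4 - 4*j^3 - 22*j^2 + 4*j + 21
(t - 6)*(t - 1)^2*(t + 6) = t^4 - 2*t^3 - 35*t^2 + 72*t - 36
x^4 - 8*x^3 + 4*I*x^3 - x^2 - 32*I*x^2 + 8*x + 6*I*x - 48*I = (x - 8)*(x - I)*(x + 2*I)*(x + 3*I)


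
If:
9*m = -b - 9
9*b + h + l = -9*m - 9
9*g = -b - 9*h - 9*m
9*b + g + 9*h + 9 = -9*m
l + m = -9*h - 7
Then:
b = 9/29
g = 333/232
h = -101/232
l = -475/232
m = -30/29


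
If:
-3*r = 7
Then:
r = -7/3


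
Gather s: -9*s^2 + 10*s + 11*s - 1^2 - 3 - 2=-9*s^2 + 21*s - 6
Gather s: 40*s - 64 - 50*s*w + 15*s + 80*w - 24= s*(55 - 50*w) + 80*w - 88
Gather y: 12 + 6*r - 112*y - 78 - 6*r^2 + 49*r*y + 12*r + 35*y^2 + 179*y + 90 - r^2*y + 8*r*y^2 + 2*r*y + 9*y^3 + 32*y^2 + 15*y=-6*r^2 + 18*r + 9*y^3 + y^2*(8*r + 67) + y*(-r^2 + 51*r + 82) + 24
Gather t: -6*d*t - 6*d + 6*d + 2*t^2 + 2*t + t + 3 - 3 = 2*t^2 + t*(3 - 6*d)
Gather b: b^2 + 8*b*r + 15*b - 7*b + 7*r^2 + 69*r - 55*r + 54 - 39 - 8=b^2 + b*(8*r + 8) + 7*r^2 + 14*r + 7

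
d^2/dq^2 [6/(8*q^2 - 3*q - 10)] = 12*(64*q^2 - 24*q - (16*q - 3)^2 - 80)/(-8*q^2 + 3*q + 10)^3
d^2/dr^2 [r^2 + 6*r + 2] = 2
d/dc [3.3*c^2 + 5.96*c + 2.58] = 6.6*c + 5.96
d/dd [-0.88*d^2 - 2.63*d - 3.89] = -1.76*d - 2.63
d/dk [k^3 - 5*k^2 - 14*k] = 3*k^2 - 10*k - 14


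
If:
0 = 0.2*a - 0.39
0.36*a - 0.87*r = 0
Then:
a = 1.95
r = 0.81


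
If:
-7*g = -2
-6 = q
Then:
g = 2/7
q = -6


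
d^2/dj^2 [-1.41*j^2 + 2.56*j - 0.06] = -2.82000000000000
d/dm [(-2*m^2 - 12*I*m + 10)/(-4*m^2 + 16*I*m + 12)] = (-5*I*m^2 + 2*m - 19*I)/(m^4 - 8*I*m^3 - 22*m^2 + 24*I*m + 9)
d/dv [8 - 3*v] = -3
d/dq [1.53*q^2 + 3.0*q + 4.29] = 3.06*q + 3.0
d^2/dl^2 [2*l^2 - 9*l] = 4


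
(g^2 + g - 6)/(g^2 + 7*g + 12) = (g - 2)/(g + 4)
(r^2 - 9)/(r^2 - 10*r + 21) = (r + 3)/(r - 7)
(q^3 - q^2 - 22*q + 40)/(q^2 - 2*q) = q + 1 - 20/q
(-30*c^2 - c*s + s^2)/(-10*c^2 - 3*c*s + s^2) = (30*c^2 + c*s - s^2)/(10*c^2 + 3*c*s - s^2)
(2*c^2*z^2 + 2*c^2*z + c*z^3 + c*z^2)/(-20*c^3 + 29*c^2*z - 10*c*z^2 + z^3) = c*z*(2*c*z + 2*c + z^2 + z)/(-20*c^3 + 29*c^2*z - 10*c*z^2 + z^3)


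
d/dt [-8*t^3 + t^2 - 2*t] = -24*t^2 + 2*t - 2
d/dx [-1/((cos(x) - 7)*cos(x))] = (7 - 2*cos(x))*sin(x)/((cos(x) - 7)^2*cos(x)^2)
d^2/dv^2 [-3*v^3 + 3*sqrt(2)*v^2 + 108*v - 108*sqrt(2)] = -18*v + 6*sqrt(2)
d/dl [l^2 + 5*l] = 2*l + 5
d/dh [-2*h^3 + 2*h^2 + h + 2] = -6*h^2 + 4*h + 1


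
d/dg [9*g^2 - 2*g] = 18*g - 2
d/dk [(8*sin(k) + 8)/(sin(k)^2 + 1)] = 8*(-2*sin(k) + cos(k)^2)*cos(k)/(sin(k)^2 + 1)^2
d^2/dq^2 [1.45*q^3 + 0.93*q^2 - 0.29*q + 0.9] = 8.7*q + 1.86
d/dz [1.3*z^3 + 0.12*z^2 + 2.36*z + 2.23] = 3.9*z^2 + 0.24*z + 2.36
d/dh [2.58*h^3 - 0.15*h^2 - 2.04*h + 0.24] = 7.74*h^2 - 0.3*h - 2.04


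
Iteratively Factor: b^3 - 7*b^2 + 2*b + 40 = (b - 5)*(b^2 - 2*b - 8) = (b - 5)*(b - 4)*(b + 2)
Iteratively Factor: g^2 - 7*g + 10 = (g - 5)*(g - 2)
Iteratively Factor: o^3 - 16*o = (o - 4)*(o^2 + 4*o) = o*(o - 4)*(o + 4)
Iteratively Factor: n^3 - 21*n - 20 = (n - 5)*(n^2 + 5*n + 4) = (n - 5)*(n + 1)*(n + 4)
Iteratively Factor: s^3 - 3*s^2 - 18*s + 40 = (s + 4)*(s^2 - 7*s + 10) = (s - 5)*(s + 4)*(s - 2)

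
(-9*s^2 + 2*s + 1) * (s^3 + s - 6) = -9*s^5 + 2*s^4 - 8*s^3 + 56*s^2 - 11*s - 6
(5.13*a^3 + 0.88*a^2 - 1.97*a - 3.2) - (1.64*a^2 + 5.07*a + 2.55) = 5.13*a^3 - 0.76*a^2 - 7.04*a - 5.75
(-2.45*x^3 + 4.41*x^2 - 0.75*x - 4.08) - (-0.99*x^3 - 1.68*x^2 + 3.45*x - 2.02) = -1.46*x^3 + 6.09*x^2 - 4.2*x - 2.06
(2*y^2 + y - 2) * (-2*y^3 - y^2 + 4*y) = -4*y^5 - 4*y^4 + 11*y^3 + 6*y^2 - 8*y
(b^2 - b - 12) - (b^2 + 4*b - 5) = -5*b - 7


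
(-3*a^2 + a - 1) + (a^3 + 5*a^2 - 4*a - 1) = a^3 + 2*a^2 - 3*a - 2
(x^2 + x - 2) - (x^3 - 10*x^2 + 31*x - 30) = -x^3 + 11*x^2 - 30*x + 28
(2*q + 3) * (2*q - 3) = 4*q^2 - 9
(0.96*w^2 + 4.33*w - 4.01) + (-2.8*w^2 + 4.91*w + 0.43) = -1.84*w^2 + 9.24*w - 3.58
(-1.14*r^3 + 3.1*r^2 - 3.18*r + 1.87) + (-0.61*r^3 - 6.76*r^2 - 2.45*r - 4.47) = -1.75*r^3 - 3.66*r^2 - 5.63*r - 2.6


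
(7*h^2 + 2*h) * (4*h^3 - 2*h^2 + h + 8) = 28*h^5 - 6*h^4 + 3*h^3 + 58*h^2 + 16*h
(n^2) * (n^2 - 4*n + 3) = n^4 - 4*n^3 + 3*n^2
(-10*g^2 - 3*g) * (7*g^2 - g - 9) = -70*g^4 - 11*g^3 + 93*g^2 + 27*g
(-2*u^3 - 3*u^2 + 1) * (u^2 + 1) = -2*u^5 - 3*u^4 - 2*u^3 - 2*u^2 + 1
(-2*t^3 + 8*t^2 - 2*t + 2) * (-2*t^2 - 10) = 4*t^5 - 16*t^4 + 24*t^3 - 84*t^2 + 20*t - 20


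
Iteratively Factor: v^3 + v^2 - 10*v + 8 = (v - 2)*(v^2 + 3*v - 4) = (v - 2)*(v + 4)*(v - 1)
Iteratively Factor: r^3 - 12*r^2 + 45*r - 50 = (r - 5)*(r^2 - 7*r + 10) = (r - 5)*(r - 2)*(r - 5)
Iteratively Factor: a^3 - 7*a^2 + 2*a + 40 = (a - 5)*(a^2 - 2*a - 8) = (a - 5)*(a + 2)*(a - 4)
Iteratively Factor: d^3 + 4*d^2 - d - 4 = (d - 1)*(d^2 + 5*d + 4) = (d - 1)*(d + 1)*(d + 4)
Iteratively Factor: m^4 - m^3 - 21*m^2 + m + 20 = (m + 1)*(m^3 - 2*m^2 - 19*m + 20) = (m - 5)*(m + 1)*(m^2 + 3*m - 4) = (m - 5)*(m - 1)*(m + 1)*(m + 4)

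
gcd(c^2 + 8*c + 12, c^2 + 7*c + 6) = c + 6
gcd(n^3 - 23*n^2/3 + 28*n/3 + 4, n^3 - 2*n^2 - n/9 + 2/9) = n^2 - 5*n/3 - 2/3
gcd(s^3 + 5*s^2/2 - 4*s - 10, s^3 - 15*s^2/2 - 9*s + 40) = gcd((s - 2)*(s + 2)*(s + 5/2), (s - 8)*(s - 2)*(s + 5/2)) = s^2 + s/2 - 5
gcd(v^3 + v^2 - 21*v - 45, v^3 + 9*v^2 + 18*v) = v + 3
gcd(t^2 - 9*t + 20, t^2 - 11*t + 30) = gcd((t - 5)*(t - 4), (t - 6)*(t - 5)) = t - 5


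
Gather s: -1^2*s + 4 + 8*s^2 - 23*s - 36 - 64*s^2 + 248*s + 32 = -56*s^2 + 224*s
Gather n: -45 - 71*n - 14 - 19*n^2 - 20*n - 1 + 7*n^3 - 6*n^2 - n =7*n^3 - 25*n^2 - 92*n - 60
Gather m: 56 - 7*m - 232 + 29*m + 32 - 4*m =18*m - 144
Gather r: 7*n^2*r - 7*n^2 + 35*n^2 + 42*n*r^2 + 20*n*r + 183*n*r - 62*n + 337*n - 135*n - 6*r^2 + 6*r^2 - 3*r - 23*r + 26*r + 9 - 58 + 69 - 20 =28*n^2 + 42*n*r^2 + 140*n + r*(7*n^2 + 203*n)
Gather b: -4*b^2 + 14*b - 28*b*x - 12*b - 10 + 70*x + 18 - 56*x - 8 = -4*b^2 + b*(2 - 28*x) + 14*x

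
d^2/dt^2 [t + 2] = 0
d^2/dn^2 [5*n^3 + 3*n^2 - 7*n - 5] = 30*n + 6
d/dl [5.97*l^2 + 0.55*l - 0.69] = 11.94*l + 0.55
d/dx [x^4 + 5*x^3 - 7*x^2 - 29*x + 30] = 4*x^3 + 15*x^2 - 14*x - 29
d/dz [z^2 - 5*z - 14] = 2*z - 5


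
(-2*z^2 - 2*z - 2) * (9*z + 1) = -18*z^3 - 20*z^2 - 20*z - 2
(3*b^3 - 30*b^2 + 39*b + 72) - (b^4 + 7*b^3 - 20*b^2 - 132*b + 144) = -b^4 - 4*b^3 - 10*b^2 + 171*b - 72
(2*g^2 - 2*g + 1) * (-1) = -2*g^2 + 2*g - 1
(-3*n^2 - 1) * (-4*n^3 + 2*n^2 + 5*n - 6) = 12*n^5 - 6*n^4 - 11*n^3 + 16*n^2 - 5*n + 6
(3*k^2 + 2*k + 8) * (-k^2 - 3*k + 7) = -3*k^4 - 11*k^3 + 7*k^2 - 10*k + 56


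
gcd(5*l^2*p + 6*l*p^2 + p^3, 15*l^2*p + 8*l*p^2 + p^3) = 5*l*p + p^2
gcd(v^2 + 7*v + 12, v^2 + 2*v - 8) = v + 4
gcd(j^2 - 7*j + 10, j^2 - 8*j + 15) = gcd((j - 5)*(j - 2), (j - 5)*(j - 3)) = j - 5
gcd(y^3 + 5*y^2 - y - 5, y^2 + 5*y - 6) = y - 1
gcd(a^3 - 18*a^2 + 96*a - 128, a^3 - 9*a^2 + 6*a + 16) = a^2 - 10*a + 16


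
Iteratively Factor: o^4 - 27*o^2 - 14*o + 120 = (o + 4)*(o^3 - 4*o^2 - 11*o + 30) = (o - 2)*(o + 4)*(o^2 - 2*o - 15) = (o - 5)*(o - 2)*(o + 4)*(o + 3)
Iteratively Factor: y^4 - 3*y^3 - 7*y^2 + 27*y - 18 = (y - 1)*(y^3 - 2*y^2 - 9*y + 18) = (y - 3)*(y - 1)*(y^2 + y - 6) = (y - 3)*(y - 1)*(y + 3)*(y - 2)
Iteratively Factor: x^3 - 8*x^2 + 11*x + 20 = (x - 5)*(x^2 - 3*x - 4) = (x - 5)*(x - 4)*(x + 1)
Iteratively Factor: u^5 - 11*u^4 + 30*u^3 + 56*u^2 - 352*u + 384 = (u + 3)*(u^4 - 14*u^3 + 72*u^2 - 160*u + 128) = (u - 4)*(u + 3)*(u^3 - 10*u^2 + 32*u - 32) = (u - 4)*(u - 2)*(u + 3)*(u^2 - 8*u + 16) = (u - 4)^2*(u - 2)*(u + 3)*(u - 4)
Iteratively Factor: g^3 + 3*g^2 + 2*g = (g + 2)*(g^2 + g) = g*(g + 2)*(g + 1)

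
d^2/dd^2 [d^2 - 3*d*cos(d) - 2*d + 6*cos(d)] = 3*d*cos(d) - 6*sqrt(2)*cos(d + pi/4) + 2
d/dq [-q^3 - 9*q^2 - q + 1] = -3*q^2 - 18*q - 1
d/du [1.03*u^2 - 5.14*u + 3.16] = 2.06*u - 5.14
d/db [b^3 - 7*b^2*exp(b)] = b*(-7*b*exp(b) + 3*b - 14*exp(b))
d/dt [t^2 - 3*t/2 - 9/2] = 2*t - 3/2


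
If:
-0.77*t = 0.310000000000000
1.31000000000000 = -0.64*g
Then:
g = -2.05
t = -0.40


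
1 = 1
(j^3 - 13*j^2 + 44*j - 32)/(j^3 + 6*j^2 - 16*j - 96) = (j^2 - 9*j + 8)/(j^2 + 10*j + 24)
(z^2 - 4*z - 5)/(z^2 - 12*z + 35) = (z + 1)/(z - 7)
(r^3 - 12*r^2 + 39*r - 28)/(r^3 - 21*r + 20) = (r - 7)/(r + 5)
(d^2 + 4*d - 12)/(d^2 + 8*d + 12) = (d - 2)/(d + 2)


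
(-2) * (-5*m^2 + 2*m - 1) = 10*m^2 - 4*m + 2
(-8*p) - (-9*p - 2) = p + 2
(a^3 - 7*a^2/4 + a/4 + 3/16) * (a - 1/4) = a^4 - 2*a^3 + 11*a^2/16 + a/8 - 3/64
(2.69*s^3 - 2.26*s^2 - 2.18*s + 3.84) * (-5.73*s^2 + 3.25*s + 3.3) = -15.4137*s^5 + 21.6923*s^4 + 14.0234*s^3 - 36.5462*s^2 + 5.286*s + 12.672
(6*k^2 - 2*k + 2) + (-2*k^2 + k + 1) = 4*k^2 - k + 3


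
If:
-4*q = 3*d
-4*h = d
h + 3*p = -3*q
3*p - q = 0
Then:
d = 0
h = 0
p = 0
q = 0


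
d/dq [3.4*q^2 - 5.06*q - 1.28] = 6.8*q - 5.06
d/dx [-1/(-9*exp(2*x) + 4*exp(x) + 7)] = (4 - 18*exp(x))*exp(x)/(-9*exp(2*x) + 4*exp(x) + 7)^2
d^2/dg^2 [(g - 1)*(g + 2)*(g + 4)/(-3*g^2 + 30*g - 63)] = 2*(-131*g^3 + 969*g^2 - 1437*g - 1993)/(3*(g^6 - 30*g^5 + 363*g^4 - 2260*g^3 + 7623*g^2 - 13230*g + 9261))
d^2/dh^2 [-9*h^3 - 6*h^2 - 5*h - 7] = -54*h - 12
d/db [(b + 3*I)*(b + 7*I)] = 2*b + 10*I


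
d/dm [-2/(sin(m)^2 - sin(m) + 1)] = 2*(2*sin(m) - 1)*cos(m)/(sin(m)^2 - sin(m) + 1)^2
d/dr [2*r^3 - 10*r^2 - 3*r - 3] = 6*r^2 - 20*r - 3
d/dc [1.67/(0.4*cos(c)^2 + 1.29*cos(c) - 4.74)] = (1.336*cos(c) + 2.1543)*sin(c)/(0.4*cos(c)^2 + 1.29*cos(c) - 4.74)^2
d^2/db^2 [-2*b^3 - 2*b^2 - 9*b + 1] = -12*b - 4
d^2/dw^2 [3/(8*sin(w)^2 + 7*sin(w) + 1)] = 3*(-256*sin(w)^4 - 168*sin(w)^3 + 367*sin(w)^2 + 343*sin(w) + 82)/(8*sin(w)^2 + 7*sin(w) + 1)^3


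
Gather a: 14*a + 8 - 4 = 14*a + 4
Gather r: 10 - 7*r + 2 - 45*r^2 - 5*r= -45*r^2 - 12*r + 12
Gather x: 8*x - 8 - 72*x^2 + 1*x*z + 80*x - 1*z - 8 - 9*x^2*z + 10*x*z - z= x^2*(-9*z - 72) + x*(11*z + 88) - 2*z - 16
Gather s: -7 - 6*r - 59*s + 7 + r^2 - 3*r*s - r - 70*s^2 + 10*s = r^2 - 7*r - 70*s^2 + s*(-3*r - 49)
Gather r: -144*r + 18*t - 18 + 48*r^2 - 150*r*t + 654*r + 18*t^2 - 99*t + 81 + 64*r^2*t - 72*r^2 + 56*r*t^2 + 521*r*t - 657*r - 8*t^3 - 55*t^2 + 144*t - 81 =r^2*(64*t - 24) + r*(56*t^2 + 371*t - 147) - 8*t^3 - 37*t^2 + 63*t - 18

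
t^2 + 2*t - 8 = (t - 2)*(t + 4)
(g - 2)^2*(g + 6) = g^3 + 2*g^2 - 20*g + 24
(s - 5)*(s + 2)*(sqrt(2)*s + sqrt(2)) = sqrt(2)*s^3 - 2*sqrt(2)*s^2 - 13*sqrt(2)*s - 10*sqrt(2)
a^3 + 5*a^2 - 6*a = a*(a - 1)*(a + 6)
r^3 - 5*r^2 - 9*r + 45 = (r - 5)*(r - 3)*(r + 3)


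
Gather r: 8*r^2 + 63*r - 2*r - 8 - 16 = 8*r^2 + 61*r - 24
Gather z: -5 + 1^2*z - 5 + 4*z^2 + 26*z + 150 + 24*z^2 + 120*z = 28*z^2 + 147*z + 140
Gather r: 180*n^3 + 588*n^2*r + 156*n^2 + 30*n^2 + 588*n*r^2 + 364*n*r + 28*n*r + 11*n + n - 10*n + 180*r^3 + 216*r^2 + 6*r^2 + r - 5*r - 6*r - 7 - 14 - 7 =180*n^3 + 186*n^2 + 2*n + 180*r^3 + r^2*(588*n + 222) + r*(588*n^2 + 392*n - 10) - 28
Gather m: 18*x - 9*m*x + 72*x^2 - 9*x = -9*m*x + 72*x^2 + 9*x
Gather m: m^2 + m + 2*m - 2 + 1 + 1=m^2 + 3*m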